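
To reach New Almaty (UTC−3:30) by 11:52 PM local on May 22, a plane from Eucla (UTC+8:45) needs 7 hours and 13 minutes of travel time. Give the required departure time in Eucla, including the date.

Target arrival in UTC: 11:52 PM + 3:30 = 3:22 AM on May 23.
Subtract 7 hours and 13 minutes → departure 8:09 PM UTC on May 22.
Eucla is UTC+8:45: 8:09 PM + 8:45 = 4:54 AM on May 23.

4:54 AM on May 23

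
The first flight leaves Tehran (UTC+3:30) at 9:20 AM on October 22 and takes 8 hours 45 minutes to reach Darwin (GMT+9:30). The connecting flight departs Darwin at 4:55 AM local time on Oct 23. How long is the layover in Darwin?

Convert departure to UTC: 9:20 AM − 3:30 = 5:50 AM UTC on Oct 22.
Add 8 hours and 45 minutes flight time → 2:35 PM UTC.
Darwin is UTC+9:30, so local arrival = 2:35 PM + 9:30 = 12:05 AM on Oct 23.
Layover = 4:55 AM − 12:05 AM = 4 hours 50 minutes.

4 hours 50 minutes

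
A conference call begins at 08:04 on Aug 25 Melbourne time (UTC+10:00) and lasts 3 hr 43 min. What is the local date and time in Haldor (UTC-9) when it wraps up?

16:47 on August 24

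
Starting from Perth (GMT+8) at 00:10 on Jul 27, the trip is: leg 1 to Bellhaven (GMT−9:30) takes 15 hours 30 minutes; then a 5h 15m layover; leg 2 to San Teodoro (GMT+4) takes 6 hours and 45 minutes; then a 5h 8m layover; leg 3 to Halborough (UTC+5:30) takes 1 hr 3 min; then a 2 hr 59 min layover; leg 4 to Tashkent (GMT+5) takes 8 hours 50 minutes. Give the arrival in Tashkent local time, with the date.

18:40 on Jul 28

Convert departure to UTC: 00:10 − 8:00 = 16:10 UTC on Jul 26.
Add 15 hours 30 minutes leg 1 → 07:40 UTC (Jul 27).
Add 5 hours and 15 minutes layover in Bellhaven → 12:55 UTC.
Add 6 hours 45 minutes leg 2 → 19:40 UTC.
Add 5 hours 8 minutes layover in San Teodoro → 00:48 UTC (Jul 28).
Add 1 hour 3 minutes leg 3 → 01:51 UTC.
Add 2 hours and 59 minutes layover in Halborough → 04:50 UTC.
Add 8 hours 50 minutes leg 4 → 13:40 UTC.
Tashkent is UTC+5:00, so local arrival = 13:40 + 5:00 = 18:40 on Jul 28.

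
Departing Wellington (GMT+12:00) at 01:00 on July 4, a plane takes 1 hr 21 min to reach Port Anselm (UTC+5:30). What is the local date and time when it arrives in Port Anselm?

19:51 on July 3

Convert departure to UTC: 01:00 − 12:00 = 13:00 UTC on Jul 3.
Add 1 hour and 21 minutes travel time → 14:21 UTC.
Port Anselm is UTC+5:30, so local arrival = 14:21 + 5:30 = 19:51 on Jul 3.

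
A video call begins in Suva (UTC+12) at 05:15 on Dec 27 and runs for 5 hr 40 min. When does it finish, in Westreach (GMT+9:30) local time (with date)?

Convert start to UTC: 05:15 − 12:00 = 17:15 UTC on Dec 26.
Add 5 hours and 40 minutes duration → 22:55 UTC.
Westreach is UTC+9:30, so local end time = 22:55 + 9:30 = 08:25 on Dec 27.

08:25 on Dec 27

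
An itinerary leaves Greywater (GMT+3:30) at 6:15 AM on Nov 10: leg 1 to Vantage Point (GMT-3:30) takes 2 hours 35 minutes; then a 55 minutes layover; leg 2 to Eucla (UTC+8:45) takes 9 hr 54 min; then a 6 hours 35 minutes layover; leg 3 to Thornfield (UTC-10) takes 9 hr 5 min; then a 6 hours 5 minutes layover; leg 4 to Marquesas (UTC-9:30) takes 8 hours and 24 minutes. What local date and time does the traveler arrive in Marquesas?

12:48 PM on November 11

Convert departure to UTC: 6:15 AM − 3:30 = 2:45 AM UTC on Nov 10.
Add 2 hours and 35 minutes leg 1 → 5:20 AM UTC.
Add 55 minutes layover in Vantage Point → 6:15 AM UTC.
Add 9 hours 54 minutes leg 2 → 4:09 PM UTC.
Add 6 hours 35 minutes layover in Eucla → 10:44 PM UTC.
Add 9 hours and 5 minutes leg 3 → 7:49 AM UTC (Nov 11).
Add 6 hours 5 minutes layover in Thornfield → 1:54 PM UTC.
Add 8 hours 24 minutes leg 4 → 10:18 PM UTC.
Marquesas is UTC−9:30, so local arrival = 10:18 PM − 9:30 = 12:48 PM on Nov 11.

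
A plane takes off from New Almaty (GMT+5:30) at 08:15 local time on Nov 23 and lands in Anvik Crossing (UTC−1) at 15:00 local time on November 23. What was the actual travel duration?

13 hours 15 minutes

Departure in UTC: 08:15 − 5:30 = 02:45 on Nov 23.
Arrival in UTC: 15:00 + 1:00 = 16:00 on Nov 23.
Elapsed = 16:00 − 02:45 = 13 hours 15 minutes.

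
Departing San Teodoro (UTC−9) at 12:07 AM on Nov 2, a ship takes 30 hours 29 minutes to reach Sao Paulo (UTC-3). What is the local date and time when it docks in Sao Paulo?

Convert departure to UTC: 12:07 AM + 9:00 = 9:07 AM UTC on Nov 2.
Add 30 hours and 29 minutes travel time → 3:36 PM UTC (Nov 3).
Sao Paulo is UTC−3:00, so local arrival = 3:36 PM − 3:00 = 12:36 PM on Nov 3.

12:36 PM on Nov 3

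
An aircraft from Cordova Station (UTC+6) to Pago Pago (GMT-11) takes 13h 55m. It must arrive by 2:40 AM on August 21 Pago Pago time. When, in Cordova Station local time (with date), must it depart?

5:45 AM on August 21

Target arrival in UTC: 2:40 AM + 11:00 = 1:40 PM on Aug 21.
Subtract 13 hours 55 minutes → departure 11:45 PM UTC on Aug 20.
Cordova Station is UTC+6:00: 11:45 PM + 6:00 = 5:45 AM on Aug 21.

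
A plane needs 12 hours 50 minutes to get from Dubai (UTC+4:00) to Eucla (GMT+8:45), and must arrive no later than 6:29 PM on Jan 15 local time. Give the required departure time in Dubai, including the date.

12:54 AM on January 15

Target arrival in UTC: 6:29 PM − 8:45 = 9:44 AM on Jan 15.
Subtract 12 hours 50 minutes → departure 8:54 PM UTC on Jan 14.
Dubai is UTC+4:00: 8:54 PM + 4:00 = 12:54 AM on Jan 15.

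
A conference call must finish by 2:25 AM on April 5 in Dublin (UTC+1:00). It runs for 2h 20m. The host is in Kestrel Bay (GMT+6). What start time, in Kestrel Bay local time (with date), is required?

5:05 AM on April 5

Target end time in UTC: 2:25 AM − 1:00 = 1:25 AM on Apr 5.
Subtract 2 hours and 20 minutes → start 11:05 PM UTC on Apr 4.
Kestrel Bay is UTC+6:00: 11:05 PM + 6:00 = 5:05 AM on Apr 5.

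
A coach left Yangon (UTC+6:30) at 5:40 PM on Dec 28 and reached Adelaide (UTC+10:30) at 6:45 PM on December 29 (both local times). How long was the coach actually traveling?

21 hours 5 minutes

Departure in UTC: 5:40 PM − 6:30 = 11:10 AM on Dec 28.
Arrival in UTC: 6:45 PM − 10:30 = 8:15 AM on Dec 29.
Elapsed = 8:15 AM − 11:10 AM (+1 day) = 21 hours 5 minutes.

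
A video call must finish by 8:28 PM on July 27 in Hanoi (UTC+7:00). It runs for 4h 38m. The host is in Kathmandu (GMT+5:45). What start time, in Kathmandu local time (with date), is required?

2:35 PM on Jul 27

Target end time in UTC: 8:28 PM − 7:00 = 1:28 PM on Jul 27.
Subtract 4 hours 38 minutes → start 8:50 AM UTC on Jul 27.
Kathmandu is UTC+5:45: 8:50 AM + 5:45 = 2:35 PM on Jul 27.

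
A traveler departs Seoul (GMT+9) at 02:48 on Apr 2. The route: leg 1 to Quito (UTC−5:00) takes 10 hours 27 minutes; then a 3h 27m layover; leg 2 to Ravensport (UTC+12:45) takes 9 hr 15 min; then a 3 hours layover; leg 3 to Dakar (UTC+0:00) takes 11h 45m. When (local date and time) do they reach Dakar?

07:42 on Apr 3

Convert departure to UTC: 02:48 − 9:00 = 17:48 UTC on Apr 1.
Add 10 hours and 27 minutes leg 1 → 04:15 UTC (Apr 2).
Add 3 hours 27 minutes layover in Quito → 07:42 UTC.
Add 9 hours 15 minutes leg 2 → 16:57 UTC.
Add 3 hours layover in Ravensport → 19:57 UTC.
Add 11 hours and 45 minutes leg 3 → 07:42 UTC (Apr 3).
Dakar is UTC+0, so local arrival is the same: 07:42 on Apr 3.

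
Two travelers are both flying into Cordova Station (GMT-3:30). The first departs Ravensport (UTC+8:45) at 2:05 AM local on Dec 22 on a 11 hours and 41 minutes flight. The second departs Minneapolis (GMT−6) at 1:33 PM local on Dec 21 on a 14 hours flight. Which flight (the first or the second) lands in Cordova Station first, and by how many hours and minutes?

Flight 1 in UTC: 2:05 AM − 8:45 = 5:20 PM on Dec 21.
+11 hours 41 minutes → arrive 5:01 AM UTC on Dec 22.
Flight 2 in UTC: 1:33 PM + 6:00 = 7:33 PM on Dec 21.
+14 hours → arrive 9:33 AM UTC on Dec 22.
Flight 1 lands earlier by 4 hours 32 minutes.

the first, by 4 hours 32 minutes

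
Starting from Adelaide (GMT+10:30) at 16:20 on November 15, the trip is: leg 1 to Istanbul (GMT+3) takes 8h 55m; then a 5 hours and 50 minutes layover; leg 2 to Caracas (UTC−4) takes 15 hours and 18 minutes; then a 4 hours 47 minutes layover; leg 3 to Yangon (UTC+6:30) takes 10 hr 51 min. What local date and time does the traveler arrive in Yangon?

10:01 on Nov 17

Convert departure to UTC: 16:20 − 10:30 = 05:50 UTC on Nov 15.
Add 8 hours and 55 minutes leg 1 → 14:45 UTC.
Add 5 hours and 50 minutes layover in Istanbul → 20:35 UTC.
Add 15 hours 18 minutes leg 2 → 11:53 UTC (Nov 16).
Add 4 hours and 47 minutes layover in Caracas → 16:40 UTC.
Add 10 hours 51 minutes leg 3 → 03:31 UTC (Nov 17).
Yangon is UTC+6:30, so local arrival = 03:31 + 6:30 = 10:01 on Nov 17.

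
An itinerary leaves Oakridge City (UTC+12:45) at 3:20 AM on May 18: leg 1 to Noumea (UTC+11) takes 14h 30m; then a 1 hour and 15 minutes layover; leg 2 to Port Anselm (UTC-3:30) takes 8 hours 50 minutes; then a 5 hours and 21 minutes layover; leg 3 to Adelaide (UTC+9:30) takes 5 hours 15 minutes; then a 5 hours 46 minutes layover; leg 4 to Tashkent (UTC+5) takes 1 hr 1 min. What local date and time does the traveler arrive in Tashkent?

1:33 PM on May 19

Convert departure to UTC: 3:20 AM − 12:45 = 2:35 PM UTC on May 17.
Add 14 hours 30 minutes leg 1 → 5:05 AM UTC (May 18).
Add 1 hour 15 minutes layover in Noumea → 6:20 AM UTC.
Add 8 hours 50 minutes leg 2 → 3:10 PM UTC.
Add 5 hours and 21 minutes layover in Port Anselm → 8:31 PM UTC.
Add 5 hours and 15 minutes leg 3 → 1:46 AM UTC (May 19).
Add 5 hours and 46 minutes layover in Adelaide → 7:32 AM UTC.
Add 1 hour and 1 minute leg 4 → 8:33 AM UTC.
Tashkent is UTC+5:00, so local arrival = 8:33 AM + 5:00 = 1:33 PM on May 19.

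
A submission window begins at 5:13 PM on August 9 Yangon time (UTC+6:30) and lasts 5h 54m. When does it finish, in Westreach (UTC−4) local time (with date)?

Convert start to UTC: 5:13 PM − 6:30 = 10:43 AM UTC on Aug 9.
Add 5 hours and 54 minutes duration → 4:37 PM UTC.
Westreach is UTC−4:00, so local end time = 4:37 PM − 4:00 = 12:37 PM on Aug 9.

12:37 PM on Aug 9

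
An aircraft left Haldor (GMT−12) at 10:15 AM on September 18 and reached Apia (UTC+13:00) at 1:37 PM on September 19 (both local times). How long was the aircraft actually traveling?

Apia is 25:00 ahead of Haldor.
Clock-face elapsed time (ignoring zones) is 27 hours 22 minutes.
Actual elapsed = 27 hours 22 minutes − 25:00 = 2 hours 22 minutes.

2 hours 22 minutes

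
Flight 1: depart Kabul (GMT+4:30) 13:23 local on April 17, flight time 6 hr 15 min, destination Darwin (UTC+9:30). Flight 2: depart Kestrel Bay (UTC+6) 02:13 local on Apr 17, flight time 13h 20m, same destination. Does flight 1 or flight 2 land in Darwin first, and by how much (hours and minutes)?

the second, by 5 hours 35 minutes

Flight 1 in UTC: 13:23 − 4:30 = 08:53 on Apr 17.
+6 hours 15 minutes → arrive 15:08 UTC on Apr 17.
Flight 2 in UTC: 02:13 − 6:00 = 20:13 on Apr 16.
+13 hours 20 minutes → arrive 09:33 UTC on Apr 17.
Flight 2 lands earlier by 5 hours 35 minutes.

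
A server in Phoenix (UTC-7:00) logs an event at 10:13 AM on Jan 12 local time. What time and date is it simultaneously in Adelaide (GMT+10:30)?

3:43 AM on January 13

In UTC: 10:13 AM + 7:00 = 5:13 PM on Jan 12.
Adelaide is UTC+10:30: 5:13 PM + 10:30 = 3:43 AM on Jan 13.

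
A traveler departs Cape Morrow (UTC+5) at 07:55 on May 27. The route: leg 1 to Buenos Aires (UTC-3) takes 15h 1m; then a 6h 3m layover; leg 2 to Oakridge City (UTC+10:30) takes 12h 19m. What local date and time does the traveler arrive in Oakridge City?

22:48 on May 28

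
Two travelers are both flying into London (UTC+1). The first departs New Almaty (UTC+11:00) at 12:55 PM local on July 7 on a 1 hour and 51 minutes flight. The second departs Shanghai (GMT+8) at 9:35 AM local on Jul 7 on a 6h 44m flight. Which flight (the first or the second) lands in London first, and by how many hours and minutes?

Flight 1 in UTC: 12:55 PM − 11:00 = 1:55 AM on Jul 7.
+1 hour 51 minutes → arrive 3:46 AM UTC on Jul 7.
Flight 2 in UTC: 9:35 AM − 8:00 = 1:35 AM on Jul 7.
+6 hours 44 minutes → arrive 8:19 AM UTC on Jul 7.
Flight 1 lands earlier by 4 hours 33 minutes.

the first, by 4 hours 33 minutes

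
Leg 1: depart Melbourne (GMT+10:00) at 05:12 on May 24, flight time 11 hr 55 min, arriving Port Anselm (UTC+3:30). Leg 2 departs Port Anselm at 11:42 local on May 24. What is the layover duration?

Convert departure to UTC: 05:12 − 10:00 = 19:12 UTC on May 23.
Add 11 hours 55 minutes flight time → 07:07 UTC (May 24).
Port Anselm is UTC+3:30, so local arrival = 07:07 + 3:30 = 10:37 on May 24.
Layover = 11:42 − 10:37 = 1 hour 5 minutes.

1 hour 5 minutes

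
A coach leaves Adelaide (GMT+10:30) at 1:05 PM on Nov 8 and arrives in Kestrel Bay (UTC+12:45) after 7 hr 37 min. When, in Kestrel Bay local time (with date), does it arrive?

Convert departure to UTC: 1:05 PM − 10:30 = 2:35 AM UTC on Nov 8.
Add 7 hours 37 minutes travel time → 10:12 AM UTC.
Kestrel Bay is UTC+12:45, so local arrival = 10:12 AM + 12:45 = 10:57 PM on Nov 8.

10:57 PM on November 8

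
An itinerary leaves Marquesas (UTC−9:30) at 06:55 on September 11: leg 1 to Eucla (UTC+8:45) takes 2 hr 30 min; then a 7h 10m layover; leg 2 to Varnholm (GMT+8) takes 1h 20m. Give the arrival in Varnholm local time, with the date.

Convert departure to UTC: 06:55 + 9:30 = 16:25 UTC on Sep 11.
Add 2 hours 30 minutes leg 1 → 18:55 UTC.
Add 7 hours 10 minutes layover in Eucla → 02:05 UTC (Sep 12).
Add 1 hour 20 minutes leg 2 → 03:25 UTC.
Varnholm is UTC+8:00, so local arrival = 03:25 + 8:00 = 11:25 on Sep 12.

11:25 on Sep 12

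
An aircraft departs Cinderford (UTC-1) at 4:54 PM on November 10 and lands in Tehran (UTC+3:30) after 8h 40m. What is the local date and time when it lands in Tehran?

Convert departure to UTC: 4:54 PM + 1:00 = 5:54 PM UTC on Nov 10.
Add 8 hours and 40 minutes travel time → 2:34 AM UTC (Nov 11).
Tehran is UTC+3:30, so local arrival = 2:34 AM + 3:30 = 6:04 AM on Nov 11.

6:04 AM on Nov 11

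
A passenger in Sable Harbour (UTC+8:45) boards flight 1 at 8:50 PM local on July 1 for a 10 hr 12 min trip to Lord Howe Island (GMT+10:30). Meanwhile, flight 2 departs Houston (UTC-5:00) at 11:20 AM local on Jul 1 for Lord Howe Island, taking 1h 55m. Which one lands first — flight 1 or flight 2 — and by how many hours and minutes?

the second, by 4 hours 2 minutes

Flight 1 in UTC: 8:50 PM − 8:45 = 12:05 PM on Jul 1.
+10 hours and 12 minutes → arrive 10:17 PM UTC on Jul 1.
Flight 2 in UTC: 11:20 AM + 5:00 = 4:20 PM on Jul 1.
+1 hour and 55 minutes → arrive 6:15 PM UTC on Jul 1.
Flight 2 lands earlier by 4 hours 2 minutes.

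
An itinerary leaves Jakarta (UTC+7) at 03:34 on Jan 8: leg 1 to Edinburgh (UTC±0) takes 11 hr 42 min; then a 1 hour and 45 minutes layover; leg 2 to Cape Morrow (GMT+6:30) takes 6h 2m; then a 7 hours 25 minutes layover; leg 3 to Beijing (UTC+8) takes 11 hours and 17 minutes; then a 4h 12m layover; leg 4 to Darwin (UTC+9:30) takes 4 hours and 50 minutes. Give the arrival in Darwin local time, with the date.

Convert departure to UTC: 03:34 − 7:00 = 20:34 UTC on Jan 7.
Add 11 hours 42 minutes leg 1 → 08:16 UTC (Jan 8).
Add 1 hour and 45 minutes layover in Edinburgh → 10:01 UTC.
Add 6 hours and 2 minutes leg 2 → 16:03 UTC.
Add 7 hours 25 minutes layover in Cape Morrow → 23:28 UTC.
Add 11 hours and 17 minutes leg 3 → 10:45 UTC (Jan 9).
Add 4 hours and 12 minutes layover in Beijing → 14:57 UTC.
Add 4 hours 50 minutes leg 4 → 19:47 UTC.
Darwin is UTC+9:30, so local arrival = 19:47 + 9:30 = 05:17 on Jan 10.

05:17 on January 10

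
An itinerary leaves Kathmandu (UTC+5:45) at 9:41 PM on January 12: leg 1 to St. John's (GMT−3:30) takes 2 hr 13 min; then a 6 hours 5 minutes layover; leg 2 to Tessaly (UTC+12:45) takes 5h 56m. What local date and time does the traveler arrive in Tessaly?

6:55 PM on January 13

Convert departure to UTC: 9:41 PM − 5:45 = 3:56 PM UTC on Jan 12.
Add 2 hours and 13 minutes leg 1 → 6:09 PM UTC.
Add 6 hours and 5 minutes layover in St. John's → 12:14 AM UTC (Jan 13).
Add 5 hours 56 minutes leg 2 → 6:10 AM UTC.
Tessaly is UTC+12:45, so local arrival = 6:10 AM + 12:45 = 6:55 PM on Jan 13.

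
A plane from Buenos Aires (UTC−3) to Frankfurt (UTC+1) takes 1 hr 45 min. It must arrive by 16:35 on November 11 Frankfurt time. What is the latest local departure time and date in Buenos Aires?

Target arrival in UTC: 16:35 − 1:00 = 15:35 on Nov 11.
Subtract 1 hour and 45 minutes → departure 13:50 UTC on Nov 11.
Buenos Aires is UTC−3:00: 13:50 − 3:00 = 10:50 on Nov 11.

10:50 on November 11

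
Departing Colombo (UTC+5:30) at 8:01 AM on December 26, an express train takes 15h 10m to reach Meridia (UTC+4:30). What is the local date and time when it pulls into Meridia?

10:11 PM on December 26

Meridia is 1:00 behind Colombo.
After 15 hours and 10 minutes it is 11:11 PM in Colombo.
Shift by the zone difference: 11:11 PM − 1:00 = 10:11 PM on Dec 26 in Meridia.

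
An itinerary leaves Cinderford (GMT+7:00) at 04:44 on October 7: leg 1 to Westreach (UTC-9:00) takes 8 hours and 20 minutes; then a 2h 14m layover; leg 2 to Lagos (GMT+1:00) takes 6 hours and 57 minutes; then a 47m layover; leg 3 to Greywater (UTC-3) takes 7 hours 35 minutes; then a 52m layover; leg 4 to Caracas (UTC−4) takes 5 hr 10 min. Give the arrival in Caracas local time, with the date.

Convert departure to UTC: 04:44 − 7:00 = 21:44 UTC on Oct 6.
Add 8 hours and 20 minutes leg 1 → 06:04 UTC (Oct 7).
Add 2 hours and 14 minutes layover in Westreach → 08:18 UTC.
Add 6 hours and 57 minutes leg 2 → 15:15 UTC.
Add 47 minutes layover in Lagos → 16:02 UTC.
Add 7 hours 35 minutes leg 3 → 23:37 UTC.
Add 52 minutes layover in Greywater → 00:29 UTC (Oct 8).
Add 5 hours and 10 minutes leg 4 → 05:39 UTC.
Caracas is UTC−4:00, so local arrival = 05:39 − 4:00 = 01:39 on Oct 8.

01:39 on October 8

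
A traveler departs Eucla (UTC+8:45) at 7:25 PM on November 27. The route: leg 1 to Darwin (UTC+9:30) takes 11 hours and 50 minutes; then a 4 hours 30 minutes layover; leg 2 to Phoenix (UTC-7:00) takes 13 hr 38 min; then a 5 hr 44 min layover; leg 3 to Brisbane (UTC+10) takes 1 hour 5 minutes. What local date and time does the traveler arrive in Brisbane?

9:27 AM on November 29

Convert departure to UTC: 7:25 PM − 8:45 = 10:40 AM UTC on Nov 27.
Add 11 hours and 50 minutes leg 1 → 10:30 PM UTC.
Add 4 hours and 30 minutes layover in Darwin → 3:00 AM UTC (Nov 28).
Add 13 hours 38 minutes leg 2 → 4:38 PM UTC.
Add 5 hours and 44 minutes layover in Phoenix → 10:22 PM UTC.
Add 1 hour and 5 minutes leg 3 → 11:27 PM UTC.
Brisbane is UTC+10:00, so local arrival = 11:27 PM + 10:00 = 9:27 AM on Nov 29.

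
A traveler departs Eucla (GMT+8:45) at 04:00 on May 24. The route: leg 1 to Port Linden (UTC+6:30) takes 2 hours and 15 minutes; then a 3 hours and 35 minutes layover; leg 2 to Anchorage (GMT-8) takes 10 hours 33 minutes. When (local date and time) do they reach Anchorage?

03:38 on May 24

Convert departure to UTC: 04:00 − 8:45 = 19:15 UTC on May 23.
Add 2 hours 15 minutes leg 1 → 21:30 UTC.
Add 3 hours and 35 minutes layover in Port Linden → 01:05 UTC (May 24).
Add 10 hours 33 minutes leg 2 → 11:38 UTC.
Anchorage is UTC−8:00, so local arrival = 11:38 − 8:00 = 03:38 on May 24.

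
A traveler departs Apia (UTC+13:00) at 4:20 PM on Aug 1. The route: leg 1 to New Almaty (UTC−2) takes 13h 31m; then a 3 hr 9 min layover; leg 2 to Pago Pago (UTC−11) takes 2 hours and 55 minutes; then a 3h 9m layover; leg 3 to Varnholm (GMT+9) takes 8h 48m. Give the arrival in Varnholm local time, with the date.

7:52 PM on August 2

Convert departure to UTC: 4:20 PM − 13:00 = 3:20 AM UTC on Aug 1.
Add 13 hours and 31 minutes leg 1 → 4:51 PM UTC.
Add 3 hours 9 minutes layover in New Almaty → 8:00 PM UTC.
Add 2 hours and 55 minutes leg 2 → 10:55 PM UTC.
Add 3 hours and 9 minutes layover in Pago Pago → 2:04 AM UTC (Aug 2).
Add 8 hours 48 minutes leg 3 → 10:52 AM UTC.
Varnholm is UTC+9:00, so local arrival = 10:52 AM + 9:00 = 7:52 PM on Aug 2.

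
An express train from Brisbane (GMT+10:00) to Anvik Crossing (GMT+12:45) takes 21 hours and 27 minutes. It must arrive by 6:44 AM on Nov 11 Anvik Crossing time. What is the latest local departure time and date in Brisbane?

Target arrival in UTC: 6:44 AM − 12:45 = 5:59 PM on Nov 10.
Subtract 21 hours 27 minutes → departure 8:32 PM UTC on Nov 9.
Brisbane is UTC+10:00: 8:32 PM + 10:00 = 6:32 AM on Nov 10.

6:32 AM on November 10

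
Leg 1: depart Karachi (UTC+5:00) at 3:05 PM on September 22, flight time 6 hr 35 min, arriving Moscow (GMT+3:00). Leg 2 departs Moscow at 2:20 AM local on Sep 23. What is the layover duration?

6 hours 40 minutes

Convert departure to UTC: 3:05 PM − 5:00 = 10:05 AM UTC on Sep 22.
Add 6 hours 35 minutes flight time → 4:40 PM UTC.
Moscow is UTC+3:00, so local arrival = 4:40 PM + 3:00 = 7:40 PM on Sep 22.
Layover = 2:20 AM − 7:40 PM (+1 day) = 6 hours 40 minutes.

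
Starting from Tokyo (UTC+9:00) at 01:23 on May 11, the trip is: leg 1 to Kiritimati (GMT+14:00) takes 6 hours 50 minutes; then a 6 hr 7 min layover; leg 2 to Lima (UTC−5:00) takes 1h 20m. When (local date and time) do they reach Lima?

01:40 on May 11

Convert departure to UTC: 01:23 − 9:00 = 16:23 UTC on May 10.
Add 6 hours 50 minutes leg 1 → 23:13 UTC.
Add 6 hours and 7 minutes layover in Kiritimati → 05:20 UTC (May 11).
Add 1 hour 20 minutes leg 2 → 06:40 UTC.
Lima is UTC−5:00, so local arrival = 06:40 − 5:00 = 01:40 on May 11.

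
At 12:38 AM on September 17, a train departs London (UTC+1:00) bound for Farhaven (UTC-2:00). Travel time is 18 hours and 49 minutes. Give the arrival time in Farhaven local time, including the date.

4:27 PM on Sep 17

Convert departure to UTC: 12:38 AM − 1:00 = 11:38 PM UTC on Sep 16.
Add 18 hours 49 minutes travel time → 6:27 PM UTC (Sep 17).
Farhaven is UTC−2:00, so local arrival = 6:27 PM − 2:00 = 4:27 PM on Sep 17.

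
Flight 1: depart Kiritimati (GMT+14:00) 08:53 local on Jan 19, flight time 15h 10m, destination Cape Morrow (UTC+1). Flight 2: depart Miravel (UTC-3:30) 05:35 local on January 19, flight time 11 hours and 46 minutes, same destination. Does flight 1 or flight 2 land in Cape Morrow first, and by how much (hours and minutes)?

the first, by 10 hours 48 minutes

Flight 1 in UTC: 08:53 − 14:00 = 18:53 on Jan 18.
+15 hours and 10 minutes → arrive 10:03 UTC on Jan 19.
Flight 2 in UTC: 05:35 + 3:30 = 09:05 on Jan 19.
+11 hours and 46 minutes → arrive 20:51 UTC on Jan 19.
Flight 1 lands earlier by 10 hours 48 minutes.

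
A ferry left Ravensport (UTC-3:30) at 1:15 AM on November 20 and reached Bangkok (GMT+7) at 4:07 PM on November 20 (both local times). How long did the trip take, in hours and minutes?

Bangkok is 10:30 ahead of Ravensport.
Clock-face elapsed time (ignoring zones) is 14 hours 52 minutes.
Actual elapsed = 14 hours 52 minutes − 10:30 = 4 hours 22 minutes.

4 hours 22 minutes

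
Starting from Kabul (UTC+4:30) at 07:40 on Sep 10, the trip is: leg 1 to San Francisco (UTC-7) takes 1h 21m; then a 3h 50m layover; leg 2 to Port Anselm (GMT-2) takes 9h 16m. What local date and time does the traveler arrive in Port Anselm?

Convert departure to UTC: 07:40 − 4:30 = 03:10 UTC on Sep 10.
Add 1 hour and 21 minutes leg 1 → 04:31 UTC.
Add 3 hours and 50 minutes layover in San Francisco → 08:21 UTC.
Add 9 hours and 16 minutes leg 2 → 17:37 UTC.
Port Anselm is UTC−2:00, so local arrival = 17:37 − 2:00 = 15:37 on Sep 10.

15:37 on Sep 10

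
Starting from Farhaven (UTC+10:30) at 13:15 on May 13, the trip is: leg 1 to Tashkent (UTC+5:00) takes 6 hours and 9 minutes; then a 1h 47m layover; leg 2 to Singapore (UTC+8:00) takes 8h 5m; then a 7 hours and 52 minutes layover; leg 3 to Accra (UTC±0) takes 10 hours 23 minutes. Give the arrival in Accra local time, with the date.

Convert departure to UTC: 13:15 − 10:30 = 02:45 UTC on May 13.
Add 6 hours 9 minutes leg 1 → 08:54 UTC.
Add 1 hour and 47 minutes layover in Tashkent → 10:41 UTC.
Add 8 hours and 5 minutes leg 2 → 18:46 UTC.
Add 7 hours 52 minutes layover in Singapore → 02:38 UTC (May 14).
Add 10 hours 23 minutes leg 3 → 13:01 UTC.
Accra is UTC+0, so local arrival is the same: 13:01 on May 14.

13:01 on May 14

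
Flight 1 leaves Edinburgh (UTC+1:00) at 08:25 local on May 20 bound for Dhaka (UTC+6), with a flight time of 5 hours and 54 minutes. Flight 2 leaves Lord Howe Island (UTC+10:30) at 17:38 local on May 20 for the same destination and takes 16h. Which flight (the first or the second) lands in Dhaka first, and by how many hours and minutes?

Flight 1 in UTC: 08:25 − 1:00 = 07:25 on May 20.
+5 hours and 54 minutes → arrive 13:19 UTC on May 20.
Flight 2 in UTC: 17:38 − 10:30 = 07:08 on May 20.
+16 hours → arrive 23:08 UTC on May 20.
Flight 1 lands earlier by 9 hours 49 minutes.

the first, by 9 hours 49 minutes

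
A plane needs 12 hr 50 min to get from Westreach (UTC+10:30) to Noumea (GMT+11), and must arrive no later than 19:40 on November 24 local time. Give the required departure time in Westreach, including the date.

06:20 on November 24

Target arrival in UTC: 19:40 − 11:00 = 08:40 on Nov 24.
Subtract 12 hours and 50 minutes → departure 19:50 UTC on Nov 23.
Westreach is UTC+10:30: 19:50 + 10:30 = 06:20 on Nov 24.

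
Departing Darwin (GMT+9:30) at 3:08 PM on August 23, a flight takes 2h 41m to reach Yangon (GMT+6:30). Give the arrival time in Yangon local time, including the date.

2:49 PM on Aug 23

Convert departure to UTC: 3:08 PM − 9:30 = 5:38 AM UTC on Aug 23.
Add 2 hours and 41 minutes travel time → 8:19 AM UTC.
Yangon is UTC+6:30, so local arrival = 8:19 AM + 6:30 = 2:49 PM on Aug 23.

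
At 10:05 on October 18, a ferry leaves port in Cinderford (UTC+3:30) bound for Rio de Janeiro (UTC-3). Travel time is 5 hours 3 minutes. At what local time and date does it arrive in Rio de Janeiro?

08:38 on Oct 18

Rio de Janeiro is 6:30 behind Cinderford.
After 5 hours 3 minutes it is 15:08 in Cinderford.
Shift by the zone difference: 15:08 − 6:30 = 08:38 on Oct 18 in Rio de Janeiro.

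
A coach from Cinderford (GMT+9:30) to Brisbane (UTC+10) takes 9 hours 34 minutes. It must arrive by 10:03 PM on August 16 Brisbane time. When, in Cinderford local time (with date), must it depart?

Target arrival in UTC: 10:03 PM − 10:00 = 12:03 PM on Aug 16.
Subtract 9 hours 34 minutes → departure 2:29 AM UTC on Aug 16.
Cinderford is UTC+9:30: 2:29 AM + 9:30 = 11:59 AM on Aug 16.

11:59 AM on August 16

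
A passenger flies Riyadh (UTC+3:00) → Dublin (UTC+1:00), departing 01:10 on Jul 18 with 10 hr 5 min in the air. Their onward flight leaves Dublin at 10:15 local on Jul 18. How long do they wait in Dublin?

1 hour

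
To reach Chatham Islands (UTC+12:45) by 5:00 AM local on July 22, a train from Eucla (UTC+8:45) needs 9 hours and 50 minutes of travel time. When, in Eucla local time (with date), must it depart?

Target arrival in UTC: 5:00 AM − 12:45 = 4:15 PM on Jul 21.
Subtract 9 hours 50 minutes → departure 6:25 AM UTC on Jul 21.
Eucla is UTC+8:45: 6:25 AM + 8:45 = 3:10 PM on Jul 21.

3:10 PM on July 21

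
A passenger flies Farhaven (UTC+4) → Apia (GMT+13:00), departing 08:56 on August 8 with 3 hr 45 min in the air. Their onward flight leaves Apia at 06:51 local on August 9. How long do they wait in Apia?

9 hours 10 minutes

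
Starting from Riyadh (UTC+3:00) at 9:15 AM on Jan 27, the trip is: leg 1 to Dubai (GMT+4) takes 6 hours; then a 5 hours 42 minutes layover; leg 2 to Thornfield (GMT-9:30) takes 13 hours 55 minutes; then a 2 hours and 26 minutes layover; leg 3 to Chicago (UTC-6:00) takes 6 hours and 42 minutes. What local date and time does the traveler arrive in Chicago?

Convert departure to UTC: 9:15 AM − 3:00 = 6:15 AM UTC on Jan 27.
Add 6 hours leg 1 → 12:15 PM UTC.
Add 5 hours and 42 minutes layover in Dubai → 5:57 PM UTC.
Add 13 hours 55 minutes leg 2 → 7:52 AM UTC (Jan 28).
Add 2 hours 26 minutes layover in Thornfield → 10:18 AM UTC.
Add 6 hours and 42 minutes leg 3 → 5:00 PM UTC.
Chicago is UTC−6:00, so local arrival = 5:00 PM − 6:00 = 11:00 AM on Jan 28.

11:00 AM on January 28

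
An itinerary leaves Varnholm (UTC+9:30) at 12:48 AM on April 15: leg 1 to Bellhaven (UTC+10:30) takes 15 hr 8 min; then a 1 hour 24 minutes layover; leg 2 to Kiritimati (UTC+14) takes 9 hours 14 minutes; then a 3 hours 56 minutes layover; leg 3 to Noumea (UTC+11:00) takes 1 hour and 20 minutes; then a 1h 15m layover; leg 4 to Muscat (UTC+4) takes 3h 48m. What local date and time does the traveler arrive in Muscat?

Convert departure to UTC: 12:48 AM − 9:30 = 3:18 PM UTC on Apr 14.
Add 15 hours 8 minutes leg 1 → 6:26 AM UTC (Apr 15).
Add 1 hour 24 minutes layover in Bellhaven → 7:50 AM UTC.
Add 9 hours 14 minutes leg 2 → 5:04 PM UTC.
Add 3 hours and 56 minutes layover in Kiritimati → 9:00 PM UTC.
Add 1 hour and 20 minutes leg 3 → 10:20 PM UTC.
Add 1 hour 15 minutes layover in Noumea → 11:35 PM UTC.
Add 3 hours and 48 minutes leg 4 → 3:23 AM UTC (Apr 16).
Muscat is UTC+4:00, so local arrival = 3:23 AM + 4:00 = 7:23 AM on Apr 16.

7:23 AM on April 16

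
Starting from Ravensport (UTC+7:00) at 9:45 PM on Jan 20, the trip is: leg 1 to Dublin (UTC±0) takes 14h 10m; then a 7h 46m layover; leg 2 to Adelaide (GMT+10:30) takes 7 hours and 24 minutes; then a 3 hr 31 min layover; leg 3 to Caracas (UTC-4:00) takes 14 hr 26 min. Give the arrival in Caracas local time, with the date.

Convert departure to UTC: 9:45 PM − 7:00 = 2:45 PM UTC on Jan 20.
Add 14 hours 10 minutes leg 1 → 4:55 AM UTC (Jan 21).
Add 7 hours 46 minutes layover in Dublin → 12:41 PM UTC.
Add 7 hours and 24 minutes leg 2 → 8:05 PM UTC.
Add 3 hours 31 minutes layover in Adelaide → 11:36 PM UTC.
Add 14 hours 26 minutes leg 3 → 2:02 PM UTC (Jan 22).
Caracas is UTC−4:00, so local arrival = 2:02 PM − 4:00 = 10:02 AM on Jan 22.

10:02 AM on January 22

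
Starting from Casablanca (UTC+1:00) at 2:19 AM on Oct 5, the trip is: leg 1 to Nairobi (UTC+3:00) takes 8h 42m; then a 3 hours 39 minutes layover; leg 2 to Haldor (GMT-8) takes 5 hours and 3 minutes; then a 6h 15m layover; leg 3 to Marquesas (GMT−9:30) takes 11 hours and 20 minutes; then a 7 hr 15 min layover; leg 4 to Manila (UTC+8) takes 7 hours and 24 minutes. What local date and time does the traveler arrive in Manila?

10:57 AM on Oct 7

Convert departure to UTC: 2:19 AM − 1:00 = 1:19 AM UTC on Oct 5.
Add 8 hours 42 minutes leg 1 → 10:01 AM UTC.
Add 3 hours and 39 minutes layover in Nairobi → 1:40 PM UTC.
Add 5 hours 3 minutes leg 2 → 6:43 PM UTC.
Add 6 hours 15 minutes layover in Haldor → 12:58 AM UTC (Oct 6).
Add 11 hours 20 minutes leg 3 → 12:18 PM UTC.
Add 7 hours 15 minutes layover in Marquesas → 7:33 PM UTC.
Add 7 hours 24 minutes leg 4 → 2:57 AM UTC (Oct 7).
Manila is UTC+8:00, so local arrival = 2:57 AM + 8:00 = 10:57 AM on Oct 7.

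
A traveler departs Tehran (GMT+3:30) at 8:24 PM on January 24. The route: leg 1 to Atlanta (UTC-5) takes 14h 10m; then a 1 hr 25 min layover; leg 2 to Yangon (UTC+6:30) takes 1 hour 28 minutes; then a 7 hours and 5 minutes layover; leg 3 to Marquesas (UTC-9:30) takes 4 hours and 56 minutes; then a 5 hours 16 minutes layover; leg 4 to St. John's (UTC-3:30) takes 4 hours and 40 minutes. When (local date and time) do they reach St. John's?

Convert departure to UTC: 8:24 PM − 3:30 = 4:54 PM UTC on Jan 24.
Add 14 hours 10 minutes leg 1 → 7:04 AM UTC (Jan 25).
Add 1 hour and 25 minutes layover in Atlanta → 8:29 AM UTC.
Add 1 hour and 28 minutes leg 2 → 9:57 AM UTC.
Add 7 hours 5 minutes layover in Yangon → 5:02 PM UTC.
Add 4 hours and 56 minutes leg 3 → 9:58 PM UTC.
Add 5 hours and 16 minutes layover in Marquesas → 3:14 AM UTC (Jan 26).
Add 4 hours 40 minutes leg 4 → 7:54 AM UTC.
St. John's is UTC−3:30, so local arrival = 7:54 AM − 3:30 = 4:24 AM on Jan 26.

4:24 AM on January 26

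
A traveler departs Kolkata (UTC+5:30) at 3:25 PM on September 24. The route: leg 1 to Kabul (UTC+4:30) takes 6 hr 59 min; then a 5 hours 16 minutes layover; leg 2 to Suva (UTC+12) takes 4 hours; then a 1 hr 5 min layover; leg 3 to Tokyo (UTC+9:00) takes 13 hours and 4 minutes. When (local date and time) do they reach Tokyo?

Convert departure to UTC: 3:25 PM − 5:30 = 9:55 AM UTC on Sep 24.
Add 6 hours 59 minutes leg 1 → 4:54 PM UTC.
Add 5 hours 16 minutes layover in Kabul → 10:10 PM UTC.
Add 4 hours leg 2 → 2:10 AM UTC (Sep 25).
Add 1 hour 5 minutes layover in Suva → 3:15 AM UTC.
Add 13 hours 4 minutes leg 3 → 4:19 PM UTC.
Tokyo is UTC+9:00, so local arrival = 4:19 PM + 9:00 = 1:19 AM on Sep 26.

1:19 AM on September 26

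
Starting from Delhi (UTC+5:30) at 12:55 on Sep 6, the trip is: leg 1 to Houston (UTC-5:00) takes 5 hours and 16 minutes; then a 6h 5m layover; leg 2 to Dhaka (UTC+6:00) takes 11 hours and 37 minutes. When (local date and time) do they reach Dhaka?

Convert departure to UTC: 12:55 − 5:30 = 07:25 UTC on Sep 6.
Add 5 hours 16 minutes leg 1 → 12:41 UTC.
Add 6 hours and 5 minutes layover in Houston → 18:46 UTC.
Add 11 hours 37 minutes leg 2 → 06:23 UTC (Sep 7).
Dhaka is UTC+6:00, so local arrival = 06:23 + 6:00 = 12:23 on Sep 7.

12:23 on September 7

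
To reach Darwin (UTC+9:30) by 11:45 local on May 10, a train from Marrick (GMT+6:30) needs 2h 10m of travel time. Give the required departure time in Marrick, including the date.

06:35 on May 10

Target arrival in UTC: 11:45 − 9:30 = 02:15 on May 10.
Subtract 2 hours 10 minutes → departure 00:05 UTC on May 10.
Marrick is UTC+6:30: 00:05 + 6:30 = 06:35 on May 10.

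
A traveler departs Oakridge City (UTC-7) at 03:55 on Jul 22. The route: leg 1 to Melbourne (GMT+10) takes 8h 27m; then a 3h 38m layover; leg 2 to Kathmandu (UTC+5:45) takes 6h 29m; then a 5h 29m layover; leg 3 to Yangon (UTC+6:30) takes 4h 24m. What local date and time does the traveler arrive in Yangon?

21:52 on July 23

Convert departure to UTC: 03:55 + 7:00 = 10:55 UTC on Jul 22.
Add 8 hours 27 minutes leg 1 → 19:22 UTC.
Add 3 hours and 38 minutes layover in Melbourne → 23:00 UTC.
Add 6 hours and 29 minutes leg 2 → 05:29 UTC (Jul 23).
Add 5 hours and 29 minutes layover in Kathmandu → 10:58 UTC.
Add 4 hours 24 minutes leg 3 → 15:22 UTC.
Yangon is UTC+6:30, so local arrival = 15:22 + 6:30 = 21:52 on Jul 23.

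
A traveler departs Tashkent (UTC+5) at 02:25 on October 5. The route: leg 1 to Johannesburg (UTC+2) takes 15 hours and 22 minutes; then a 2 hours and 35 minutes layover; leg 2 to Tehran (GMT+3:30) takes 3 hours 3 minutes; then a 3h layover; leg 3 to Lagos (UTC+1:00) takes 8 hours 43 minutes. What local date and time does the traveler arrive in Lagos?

07:08 on Oct 6

Convert departure to UTC: 02:25 − 5:00 = 21:25 UTC on Oct 4.
Add 15 hours 22 minutes leg 1 → 12:47 UTC (Oct 5).
Add 2 hours 35 minutes layover in Johannesburg → 15:22 UTC.
Add 3 hours 3 minutes leg 2 → 18:25 UTC.
Add 3 hours layover in Tehran → 21:25 UTC.
Add 8 hours 43 minutes leg 3 → 06:08 UTC (Oct 6).
Lagos is UTC+1:00, so local arrival = 06:08 + 1:00 = 07:08 on Oct 6.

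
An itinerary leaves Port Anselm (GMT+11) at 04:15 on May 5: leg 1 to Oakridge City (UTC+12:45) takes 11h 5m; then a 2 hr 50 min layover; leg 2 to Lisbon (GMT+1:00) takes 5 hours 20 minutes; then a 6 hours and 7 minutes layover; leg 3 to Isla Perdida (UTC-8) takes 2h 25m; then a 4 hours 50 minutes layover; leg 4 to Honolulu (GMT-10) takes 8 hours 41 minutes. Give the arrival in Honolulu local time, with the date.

00:33 on May 6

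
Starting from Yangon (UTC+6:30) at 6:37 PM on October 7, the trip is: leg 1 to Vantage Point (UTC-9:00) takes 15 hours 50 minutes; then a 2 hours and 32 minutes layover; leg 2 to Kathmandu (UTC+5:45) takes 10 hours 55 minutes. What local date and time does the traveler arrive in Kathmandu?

11:09 PM on October 8

Convert departure to UTC: 6:37 PM − 6:30 = 12:07 PM UTC on Oct 7.
Add 15 hours and 50 minutes leg 1 → 3:57 AM UTC (Oct 8).
Add 2 hours and 32 minutes layover in Vantage Point → 6:29 AM UTC.
Add 10 hours and 55 minutes leg 2 → 5:24 PM UTC.
Kathmandu is UTC+5:45, so local arrival = 5:24 PM + 5:45 = 11:09 PM on Oct 8.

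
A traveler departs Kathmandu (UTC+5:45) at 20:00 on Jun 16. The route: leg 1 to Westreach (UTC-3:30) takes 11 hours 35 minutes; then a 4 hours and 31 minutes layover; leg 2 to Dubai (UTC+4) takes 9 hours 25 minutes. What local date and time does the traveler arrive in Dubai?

Convert departure to UTC: 20:00 − 5:45 = 14:15 UTC on Jun 16.
Add 11 hours 35 minutes leg 1 → 01:50 UTC (Jun 17).
Add 4 hours 31 minutes layover in Westreach → 06:21 UTC.
Add 9 hours and 25 minutes leg 2 → 15:46 UTC.
Dubai is UTC+4:00, so local arrival = 15:46 + 4:00 = 19:46 on Jun 17.

19:46 on June 17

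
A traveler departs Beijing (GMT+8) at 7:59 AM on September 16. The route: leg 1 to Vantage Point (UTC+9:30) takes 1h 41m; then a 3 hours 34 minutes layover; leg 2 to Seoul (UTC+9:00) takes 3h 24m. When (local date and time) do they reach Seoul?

Convert departure to UTC: 7:59 AM − 8:00 = 11:59 PM UTC on Sep 15.
Add 1 hour and 41 minutes leg 1 → 1:40 AM UTC (Sep 16).
Add 3 hours 34 minutes layover in Vantage Point → 5:14 AM UTC.
Add 3 hours and 24 minutes leg 2 → 8:38 AM UTC.
Seoul is UTC+9:00, so local arrival = 8:38 AM + 9:00 = 5:38 PM on Sep 16.

5:38 PM on September 16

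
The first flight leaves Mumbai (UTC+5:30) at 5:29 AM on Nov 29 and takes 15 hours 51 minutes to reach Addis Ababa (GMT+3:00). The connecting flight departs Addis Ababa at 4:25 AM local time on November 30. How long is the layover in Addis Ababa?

9 hours 35 minutes

Convert departure to UTC: 5:29 AM − 5:30 = 11:59 PM UTC on Nov 28.
Add 15 hours 51 minutes flight time → 3:50 PM UTC (Nov 29).
Addis Ababa is UTC+3:00, so local arrival = 3:50 PM + 3:00 = 6:50 PM on Nov 29.
Layover = 4:25 AM − 6:50 PM (+1 day) = 9 hours 35 minutes.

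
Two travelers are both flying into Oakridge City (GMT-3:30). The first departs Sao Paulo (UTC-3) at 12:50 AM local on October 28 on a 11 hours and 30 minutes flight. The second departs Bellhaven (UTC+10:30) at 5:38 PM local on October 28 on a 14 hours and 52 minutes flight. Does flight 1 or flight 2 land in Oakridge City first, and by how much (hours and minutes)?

the first, by 6 hours 40 minutes

Flight 1 in UTC: 12:50 AM + 3:00 = 3:50 AM on Oct 28.
+11 hours and 30 minutes → arrive 3:20 PM UTC on Oct 28.
Flight 2 in UTC: 5:38 PM − 10:30 = 7:08 AM on Oct 28.
+14 hours 52 minutes → arrive 10:00 PM UTC on Oct 28.
Flight 1 lands earlier by 6 hours 40 minutes.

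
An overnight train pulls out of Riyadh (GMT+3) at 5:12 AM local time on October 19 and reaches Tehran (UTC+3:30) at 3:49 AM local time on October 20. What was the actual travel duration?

Departure in UTC: 5:12 AM − 3:00 = 2:12 AM on Oct 19.
Arrival in UTC: 3:49 AM − 3:30 = 12:19 AM on Oct 20.
Elapsed = 12:19 AM − 2:12 AM (+1 day) = 22 hours 7 minutes.

22 hours 7 minutes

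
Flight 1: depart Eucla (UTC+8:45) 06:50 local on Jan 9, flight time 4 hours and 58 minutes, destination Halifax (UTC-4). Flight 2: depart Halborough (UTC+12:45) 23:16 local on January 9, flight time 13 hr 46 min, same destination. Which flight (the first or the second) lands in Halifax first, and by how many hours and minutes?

the first, by 21 hours 14 minutes

Flight 1 in UTC: 06:50 − 8:45 = 22:05 on Jan 8.
+4 hours and 58 minutes → arrive 03:03 UTC on Jan 9.
Flight 2 in UTC: 23:16 − 12:45 = 10:31 on Jan 9.
+13 hours 46 minutes → arrive 00:17 UTC on Jan 10.
Flight 1 lands earlier by 21 hours 14 minutes.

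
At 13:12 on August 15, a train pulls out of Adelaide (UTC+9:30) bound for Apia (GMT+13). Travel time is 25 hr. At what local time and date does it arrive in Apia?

Convert departure to UTC: 13:12 − 9:30 = 03:42 UTC on Aug 15.
Add 25 hours travel time → 04:42 UTC (Aug 16).
Apia is UTC+13:00, so local arrival = 04:42 + 13:00 = 17:42 on Aug 16.

17:42 on August 16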